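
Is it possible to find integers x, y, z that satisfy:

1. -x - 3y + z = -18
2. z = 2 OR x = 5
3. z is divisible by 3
No

The full constraint system is jointly infeasible over the integers. Each constraint and what it forces:

  - -x - 3y + z = -18: is a linear equation tying the variables together
  - z = 2 OR x = 5: forces a choice: either z = 2 or x = 5
  - z is divisible by 3: restricts z to multiples of 3

Split on the disjunction (z = 2 OR x = 5):
  • If z = 2: this contradicts the divisibility constraint — 2 is not a multiple of 3.
  • If x = 5: with x = 5, writing z = 3z', every remaining term of the linear equation is divisible by 3, so the left side is ≡ 0 (mod 3); but the right side -13 ≡ 2 (mod 3). No integers can satisfy it.
Both branches are infeasible, so the system has no integer solution.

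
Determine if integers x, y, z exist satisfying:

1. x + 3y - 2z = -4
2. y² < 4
Yes

Take x = 0, y = 0, z = 2. Substituting into each constraint:
  (1) 0 + 3(0) - 2(2) = -4 ✓
  (2) y² = (0)² = 0, and 0 < 4 ✓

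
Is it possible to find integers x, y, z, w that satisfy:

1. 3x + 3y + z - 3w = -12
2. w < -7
Yes

Take x = -12, y = 0, z = 0, w = -8. Substituting into each constraint:
  (1) 3(-12) + 3(0) + 0 - 3(-8) = -12 ✓
  (2) -8 < -7 ✓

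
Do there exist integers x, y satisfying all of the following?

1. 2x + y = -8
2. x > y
Yes

Take x = -2, y = -4. Substituting into each constraint:
  (1) 2(-2) + (-4) = -8 ✓
  (2) -2 > -4 ✓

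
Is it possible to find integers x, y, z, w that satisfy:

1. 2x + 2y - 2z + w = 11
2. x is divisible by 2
Yes

Take x = 0, y = 0, z = 0, w = 11. Substituting into each constraint:
  (1) 2(0) + 2(0) - 2(0) + 11 = 11 ✓
  (2) 0 = 2 × 0, remainder 0 ✓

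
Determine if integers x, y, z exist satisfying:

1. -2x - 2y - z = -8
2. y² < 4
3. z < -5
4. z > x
No

The full constraint system is jointly infeasible over the integers. Each constraint and what it forces:

  - -2x - 2y - z = -8: is a linear equation tying the variables together
  - y² < 4: restricts y to |y| ≤ 1
  - z < -5: bounds one variable relative to a constant
  - z > x: bounds one variable relative to another variable

Propagating the comparison: x < z and z ≤ -6 give x ≤ -7. Range argument: with x ∈ [−∞, -7], y ∈ [-1, 1], z ∈ [−∞, -6], the left side of the equation is at least 18, but the right side is -8 < 18. No integer solution exists.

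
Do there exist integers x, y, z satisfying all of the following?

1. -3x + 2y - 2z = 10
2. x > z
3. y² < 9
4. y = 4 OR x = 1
No

A contradictory subset is {-3x + 2y - 2z = 10, y² < 9, y = 4 OR x = 1}. No integer assignment can satisfy these jointly:

  - -3x + 2y - 2z = 10: is a linear equation tying the variables together
  - y² < 9: restricts y to |y| ≤ 2
  - y = 4 OR x = 1: forces a choice: either y = 4 or x = 1

Split on the disjunction (y = 4 OR x = 1):
  • If y = 4: this contradicts y² < 9, which requires |y| ≤ 2.
  • If x = 1: with x = 1, every remaining term of the linear equation is divisible by 2, so the left side is ≡ 0 (mod 2); but the right side 13 ≡ 1 (mod 2). No integers can satisfy it.
Both branches are infeasible, so the system has no integer solution.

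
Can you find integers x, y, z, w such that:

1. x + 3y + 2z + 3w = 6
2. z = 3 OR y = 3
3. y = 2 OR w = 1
Yes

Take x = -6, y = 2, z = 3, w = 0. Substituting into each constraint:
  (1) (-6) + 3(2) + 2(3) + 3(0) = 6 ✓
  (2) z = 3, target 3 ✓ (first branch holds)
  (3) y = 2, target 2 ✓ (first branch holds)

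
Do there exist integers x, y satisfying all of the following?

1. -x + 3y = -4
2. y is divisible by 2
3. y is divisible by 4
Yes

Take x = 4, y = 0. Substituting into each constraint:
  (1) (-4) + 3(0) = -4 ✓
  (2) 0 = 2 × 0, remainder 0 ✓
  (3) 0 = 4 × 0, remainder 0 ✓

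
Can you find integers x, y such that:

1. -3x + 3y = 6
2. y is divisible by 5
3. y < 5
Yes

Take x = -2, y = 0. Substituting into each constraint:
  (1) -3(-2) + 3(0) = 6 ✓
  (2) 0 = 5 × 0, remainder 0 ✓
  (3) 0 < 5 ✓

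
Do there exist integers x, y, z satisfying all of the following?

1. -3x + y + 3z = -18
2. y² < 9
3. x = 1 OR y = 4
Yes

Take x = 1, y = 0, z = -5. Substituting into each constraint:
  (1) -3(1) + 0 + 3(-5) = -18 ✓
  (2) y² = (0)² = 0, and 0 < 9 ✓
  (3) x = 1, target 1 ✓ (first branch holds)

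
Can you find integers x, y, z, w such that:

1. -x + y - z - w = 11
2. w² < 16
Yes

Take x = -11, y = 0, z = 0, w = 0. Substituting into each constraint:
  (1) 11 + 0 + 0 + 0 = 11 ✓
  (2) w² = (0)² = 0, and 0 < 16 ✓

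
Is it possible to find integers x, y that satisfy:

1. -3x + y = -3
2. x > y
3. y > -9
Yes

Take x = 1, y = 0. Substituting into each constraint:
  (1) -3(1) + 0 = -3 ✓
  (2) 1 > 0 ✓
  (3) 0 > -9 ✓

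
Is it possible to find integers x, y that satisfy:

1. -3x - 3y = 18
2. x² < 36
Yes

Take x = 0, y = -6. Substituting into each constraint:
  (1) -3(0) - 3(-6) = 18 ✓
  (2) x² = (0)² = 0, and 0 < 36 ✓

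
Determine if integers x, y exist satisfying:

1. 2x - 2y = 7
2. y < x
No

Even the single constraint (2x - 2y = 7) is infeasible over the integers.

  - 2x - 2y = 7: every term on the left is divisible by 2, so the LHS ≡ 0 (mod 2), but the RHS 7 is not — no integer solution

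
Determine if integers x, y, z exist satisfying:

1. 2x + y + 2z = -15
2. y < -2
Yes

Take x = 0, y = -3, z = -6. Substituting into each constraint:
  (1) 2(0) + (-3) + 2(-6) = -15 ✓
  (2) -3 < -2 ✓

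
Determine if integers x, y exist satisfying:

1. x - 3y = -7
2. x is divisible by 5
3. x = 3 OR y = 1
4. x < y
No

The full constraint system is jointly infeasible over the integers. Each constraint and what it forces:

  - x - 3y = -7: is a linear equation tying the variables together
  - x is divisible by 5: restricts x to multiples of 5
  - x = 3 OR y = 1: forces a choice: either x = 3 or y = 1
  - x < y: bounds one variable relative to another variable

Split on the disjunction (x = 3 OR y = 1):
  • If x = 3: this contradicts the divisibility constraint — 3 is not a multiple of 5.
  • If y = 1: with y = 1, writing x = 5x', every remaining term of the linear equation is divisible by 5, so the left side is ≡ 0 (mod 5); but the right side -4 ≡ 1 (mod 5). No integers can satisfy it.
Both branches are infeasible, so the system has no integer solution.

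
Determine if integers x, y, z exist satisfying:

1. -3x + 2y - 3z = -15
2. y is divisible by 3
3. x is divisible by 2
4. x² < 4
Yes

Take x = 0, y = 0, z = 5. Substituting into each constraint:
  (1) -3(0) + 2(0) - 3(5) = -15 ✓
  (2) 0 = 3 × 0, remainder 0 ✓
  (3) 0 = 2 × 0, remainder 0 ✓
  (4) x² = (0)² = 0, and 0 < 4 ✓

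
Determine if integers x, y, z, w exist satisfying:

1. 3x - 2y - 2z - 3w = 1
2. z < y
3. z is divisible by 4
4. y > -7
Yes

Take x = 0, y = 1, z = 0, w = -1. Substituting into each constraint:
  (1) 3(0) - 2(1) - 2(0) - 3(-1) = 1 ✓
  (2) 0 < 1 ✓
  (3) 0 = 4 × 0, remainder 0 ✓
  (4) 1 > -7 ✓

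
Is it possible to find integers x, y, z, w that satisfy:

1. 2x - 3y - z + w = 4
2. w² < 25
Yes

Take x = 0, y = 0, z = 0, w = 4. Substituting into each constraint:
  (1) 2(0) - 3(0) + 0 + 4 = 4 ✓
  (2) w² = (4)² = 16, and 16 < 25 ✓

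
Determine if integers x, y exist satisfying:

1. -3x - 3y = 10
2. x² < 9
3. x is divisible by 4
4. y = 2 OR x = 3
No

Even the single constraint (-3x - 3y = 10) is infeasible over the integers.

  - -3x - 3y = 10: every term on the left is divisible by 3, so the LHS ≡ 0 (mod 3), but the RHS 10 is not — no integer solution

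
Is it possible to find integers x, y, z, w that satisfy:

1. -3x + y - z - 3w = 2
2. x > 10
Yes

Take x = 11, y = 0, z = -35, w = 0. Substituting into each constraint:
  (1) -3(11) + 0 + 35 - 3(0) = 2 ✓
  (2) 11 > 10 ✓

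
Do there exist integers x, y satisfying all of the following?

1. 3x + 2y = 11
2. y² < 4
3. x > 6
No

The full constraint system is jointly infeasible over the integers. Each constraint and what it forces:

  - 3x + 2y = 11: is a linear equation tying the variables together
  - y² < 4: restricts y to |y| ≤ 1
  - x > 6: bounds one variable relative to a constant

Range argument: with x ∈ [7, ∞], y ∈ [-1, 1], the left side of the equation is at least 19, but the right side is 11 < 19. No integer solution exists.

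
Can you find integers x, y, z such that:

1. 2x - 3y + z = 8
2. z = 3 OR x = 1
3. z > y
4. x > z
Yes

Take x = 4, y = 1, z = 3. Substituting into each constraint:
  (1) 2(4) - 3(1) + 3 = 8 ✓
  (2) z = 3, target 3 ✓ (first branch holds)
  (3) 3 > 1 ✓
  (4) 4 > 3 ✓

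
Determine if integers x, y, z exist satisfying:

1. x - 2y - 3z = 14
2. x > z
Yes

Take x = 0, y = -4, z = -2. Substituting into each constraint:
  (1) 0 - 2(-4) - 3(-2) = 14 ✓
  (2) 0 > -2 ✓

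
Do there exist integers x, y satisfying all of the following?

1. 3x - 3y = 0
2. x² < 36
Yes

Take x = 0, y = 0. Substituting into each constraint:
  (1) 3(0) - 3(0) = 0 ✓
  (2) x² = (0)² = 0, and 0 < 36 ✓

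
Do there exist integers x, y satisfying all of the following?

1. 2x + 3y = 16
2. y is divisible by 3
Yes

Take x = 8, y = 0. Substituting into each constraint:
  (1) 2(8) + 3(0) = 16 ✓
  (2) 0 = 3 × 0, remainder 0 ✓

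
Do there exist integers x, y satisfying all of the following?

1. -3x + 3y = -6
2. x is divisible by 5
Yes

Take x = 0, y = -2. Substituting into each constraint:
  (1) -3(0) + 3(-2) = -6 ✓
  (2) 0 = 5 × 0, remainder 0 ✓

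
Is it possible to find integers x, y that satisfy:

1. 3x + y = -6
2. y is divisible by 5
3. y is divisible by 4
Yes

Take x = -2, y = 0. Substituting into each constraint:
  (1) 3(-2) + 0 = -6 ✓
  (2) 0 = 5 × 0, remainder 0 ✓
  (3) 0 = 4 × 0, remainder 0 ✓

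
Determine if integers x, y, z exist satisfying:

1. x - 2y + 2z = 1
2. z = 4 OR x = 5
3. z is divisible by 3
Yes

Take x = 5, y = 8, z = 6. Substituting into each constraint:
  (1) 5 - 2(8) + 2(6) = 1 ✓
  (2) x = 5, target 5 ✓ (second branch holds)
  (3) 6 = 3 × 2, remainder 0 ✓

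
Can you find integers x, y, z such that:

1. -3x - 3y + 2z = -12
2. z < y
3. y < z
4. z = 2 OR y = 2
No

A contradictory subset is {z < y, y < z}. No integer assignment can satisfy these jointly:

  - z < y: bounds one variable relative to another variable
  - y < z: bounds one variable relative to another variable

Direct contradiction: y > z and z > y cannot both hold.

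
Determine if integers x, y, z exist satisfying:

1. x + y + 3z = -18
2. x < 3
Yes

Take x = 0, y = 0, z = -6. Substituting into each constraint:
  (1) 0 + 0 + 3(-6) = -18 ✓
  (2) 0 < 3 ✓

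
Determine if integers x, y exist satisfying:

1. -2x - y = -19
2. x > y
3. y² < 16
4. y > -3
Yes

Take x = 9, y = 1. Substituting into each constraint:
  (1) -2(9) + (-1) = -19 ✓
  (2) 9 > 1 ✓
  (3) y² = (1)² = 1, and 1 < 16 ✓
  (4) 1 > -3 ✓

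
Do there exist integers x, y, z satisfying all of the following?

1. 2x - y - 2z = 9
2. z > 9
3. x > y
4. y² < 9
Yes

Take x = 14, y = -1, z = 10. Substituting into each constraint:
  (1) 2(14) + 1 - 2(10) = 9 ✓
  (2) 10 > 9 ✓
  (3) 14 > -1 ✓
  (4) y² = (-1)² = 1, and 1 < 9 ✓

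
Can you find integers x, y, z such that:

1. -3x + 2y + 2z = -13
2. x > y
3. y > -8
Yes

Take x = 1, y = 0, z = -5. Substituting into each constraint:
  (1) -3(1) + 2(0) + 2(-5) = -13 ✓
  (2) 1 > 0 ✓
  (3) 0 > -8 ✓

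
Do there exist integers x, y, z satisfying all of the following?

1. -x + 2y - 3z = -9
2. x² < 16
Yes

Take x = 0, y = 0, z = 3. Substituting into each constraint:
  (1) 0 + 2(0) - 3(3) = -9 ✓
  (2) x² = (0)² = 0, and 0 < 16 ✓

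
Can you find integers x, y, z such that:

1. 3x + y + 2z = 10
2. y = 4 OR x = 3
Yes

Take x = 0, y = 4, z = 3. Substituting into each constraint:
  (1) 3(0) + 4 + 2(3) = 10 ✓
  (2) y = 4, target 4 ✓ (first branch holds)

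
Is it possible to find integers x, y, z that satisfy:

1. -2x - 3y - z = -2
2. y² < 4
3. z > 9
Yes

Take x = -4, y = 0, z = 10. Substituting into each constraint:
  (1) -2(-4) - 3(0) + (-10) = -2 ✓
  (2) y² = (0)² = 0, and 0 < 4 ✓
  (3) 10 > 9 ✓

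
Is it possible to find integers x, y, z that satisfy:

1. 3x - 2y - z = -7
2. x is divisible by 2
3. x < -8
Yes

Take x = -10, y = -12, z = 1. Substituting into each constraint:
  (1) 3(-10) - 2(-12) + (-1) = -7 ✓
  (2) -10 = 2 × -5, remainder 0 ✓
  (3) -10 < -8 ✓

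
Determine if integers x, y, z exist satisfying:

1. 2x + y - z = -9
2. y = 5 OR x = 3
Yes

Take x = 0, y = 5, z = 14. Substituting into each constraint:
  (1) 2(0) + 5 + (-14) = -9 ✓
  (2) y = 5, target 5 ✓ (first branch holds)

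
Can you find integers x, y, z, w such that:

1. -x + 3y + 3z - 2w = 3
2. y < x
Yes

Take x = 0, y = -1, z = 0, w = -3. Substituting into each constraint:
  (1) 0 + 3(-1) + 3(0) - 2(-3) = 3 ✓
  (2) -1 < 0 ✓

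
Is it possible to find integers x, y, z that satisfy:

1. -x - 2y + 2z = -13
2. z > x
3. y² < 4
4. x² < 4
No

The full constraint system is jointly infeasible over the integers. Each constraint and what it forces:

  - -x - 2y + 2z = -13: is a linear equation tying the variables together
  - z > x: bounds one variable relative to another variable
  - y² < 4: restricts y to |y| ≤ 1
  - x² < 4: restricts x to |x| ≤ 1

Propagating the comparison: z > x and x ≥ -1 give z ≥ 0. Range argument: with x ∈ [-1, 1], y ∈ [-1, 1], z ∈ [0, ∞], the left side of the equation is at least -3, but the right side is -13 < -3. No integer solution exists.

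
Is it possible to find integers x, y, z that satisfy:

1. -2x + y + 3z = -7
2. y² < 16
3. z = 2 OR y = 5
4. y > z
Yes

Take x = 8, y = 3, z = 2. Substituting into each constraint:
  (1) -2(8) + 3 + 3(2) = -7 ✓
  (2) y² = (3)² = 9, and 9 < 16 ✓
  (3) z = 2, target 2 ✓ (first branch holds)
  (4) 3 > 2 ✓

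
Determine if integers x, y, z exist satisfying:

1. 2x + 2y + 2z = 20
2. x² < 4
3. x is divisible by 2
Yes

Take x = 0, y = 10, z = 0. Substituting into each constraint:
  (1) 2(0) + 2(10) + 2(0) = 20 ✓
  (2) x² = (0)² = 0, and 0 < 4 ✓
  (3) 0 = 2 × 0, remainder 0 ✓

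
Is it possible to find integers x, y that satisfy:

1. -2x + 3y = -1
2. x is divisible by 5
Yes

Take x = 5, y = 3. Substituting into each constraint:
  (1) -2(5) + 3(3) = -1 ✓
  (2) 5 = 5 × 1, remainder 0 ✓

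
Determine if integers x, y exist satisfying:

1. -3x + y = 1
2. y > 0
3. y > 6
Yes

Take x = 2, y = 7. Substituting into each constraint:
  (1) -3(2) + 7 = 1 ✓
  (2) 7 > 0 ✓
  (3) 7 > 6 ✓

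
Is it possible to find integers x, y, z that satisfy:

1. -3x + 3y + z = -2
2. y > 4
Yes

Take x = 0, y = 5, z = -17. Substituting into each constraint:
  (1) -3(0) + 3(5) + (-17) = -2 ✓
  (2) 5 > 4 ✓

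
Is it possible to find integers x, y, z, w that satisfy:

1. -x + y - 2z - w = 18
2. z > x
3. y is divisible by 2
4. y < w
Yes

Take x = -19, y = 0, z = 0, w = 1. Substituting into each constraint:
  (1) 19 + 0 - 2(0) + (-1) = 18 ✓
  (2) 0 > -19 ✓
  (3) 0 = 2 × 0, remainder 0 ✓
  (4) 0 < 1 ✓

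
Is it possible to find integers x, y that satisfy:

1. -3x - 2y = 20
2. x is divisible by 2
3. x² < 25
Yes

Take x = 0, y = -10. Substituting into each constraint:
  (1) -3(0) - 2(-10) = 20 ✓
  (2) 0 = 2 × 0, remainder 0 ✓
  (3) x² = (0)² = 0, and 0 < 25 ✓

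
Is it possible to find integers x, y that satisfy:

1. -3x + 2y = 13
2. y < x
Yes

Take x = -15, y = -16. Substituting into each constraint:
  (1) -3(-15) + 2(-16) = 13 ✓
  (2) -16 < -15 ✓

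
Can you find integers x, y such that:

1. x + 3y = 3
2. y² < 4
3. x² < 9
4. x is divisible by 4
Yes

Take x = 0, y = 1. Substituting into each constraint:
  (1) 0 + 3(1) = 3 ✓
  (2) y² = (1)² = 1, and 1 < 4 ✓
  (3) x² = (0)² = 0, and 0 < 9 ✓
  (4) 0 = 4 × 0, remainder 0 ✓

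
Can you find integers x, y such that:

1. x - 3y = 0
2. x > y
Yes

Take x = 3, y = 1. Substituting into each constraint:
  (1) 3 - 3(1) = 0 ✓
  (2) 3 > 1 ✓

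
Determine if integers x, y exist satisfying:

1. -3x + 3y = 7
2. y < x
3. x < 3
No

Even the single constraint (-3x + 3y = 7) is infeasible over the integers.

  - -3x + 3y = 7: every term on the left is divisible by 3, so the LHS ≡ 0 (mod 3), but the RHS 7 is not — no integer solution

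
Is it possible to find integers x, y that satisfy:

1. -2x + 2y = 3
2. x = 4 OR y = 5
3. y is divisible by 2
No

Even the single constraint (-2x + 2y = 3) is infeasible over the integers.

  - -2x + 2y = 3: every term on the left is divisible by 2, so the LHS ≡ 0 (mod 2), but the RHS 3 is not — no integer solution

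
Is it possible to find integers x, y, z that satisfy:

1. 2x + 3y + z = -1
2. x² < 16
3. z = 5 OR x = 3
Yes

Take x = 3, y = 0, z = -7. Substituting into each constraint:
  (1) 2(3) + 3(0) + (-7) = -1 ✓
  (2) x² = (3)² = 9, and 9 < 16 ✓
  (3) x = 3, target 3 ✓ (second branch holds)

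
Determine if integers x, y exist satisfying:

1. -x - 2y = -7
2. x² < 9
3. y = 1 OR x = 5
No

The full constraint system is jointly infeasible over the integers. Each constraint and what it forces:

  - -x - 2y = -7: is a linear equation tying the variables together
  - x² < 9: restricts x to |x| ≤ 2
  - y = 1 OR x = 5: forces a choice: either y = 1 or x = 5

Split on the disjunction (y = 1 OR x = 5):
  • If y = 1: the equation forces x = 5, but x² < 9 requires |x| ≤ 2.
  • If x = 5: this contradicts x² < 9, which requires |x| ≤ 2.
Both branches are infeasible, so the system has no integer solution.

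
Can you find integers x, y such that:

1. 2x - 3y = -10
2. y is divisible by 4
Yes

Take x = -5, y = 0. Substituting into each constraint:
  (1) 2(-5) - 3(0) = -10 ✓
  (2) 0 = 4 × 0, remainder 0 ✓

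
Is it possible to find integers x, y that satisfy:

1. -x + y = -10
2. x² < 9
Yes

Take x = 0, y = -10. Substituting into each constraint:
  (1) 0 + (-10) = -10 ✓
  (2) x² = (0)² = 0, and 0 < 9 ✓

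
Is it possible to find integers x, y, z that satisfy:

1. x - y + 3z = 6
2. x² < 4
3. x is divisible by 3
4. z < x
Yes

Take x = 0, y = -9, z = -1. Substituting into each constraint:
  (1) 0 + 9 + 3(-1) = 6 ✓
  (2) x² = (0)² = 0, and 0 < 4 ✓
  (3) 0 = 3 × 0, remainder 0 ✓
  (4) -1 < 0 ✓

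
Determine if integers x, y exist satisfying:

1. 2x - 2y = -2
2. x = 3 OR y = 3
Yes

Take x = 2, y = 3. Substituting into each constraint:
  (1) 2(2) - 2(3) = -2 ✓
  (2) y = 3, target 3 ✓ (second branch holds)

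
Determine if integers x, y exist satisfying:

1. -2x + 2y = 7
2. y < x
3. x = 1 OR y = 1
No

Even the single constraint (-2x + 2y = 7) is infeasible over the integers.

  - -2x + 2y = 7: every term on the left is divisible by 2, so the LHS ≡ 0 (mod 2), but the RHS 7 is not — no integer solution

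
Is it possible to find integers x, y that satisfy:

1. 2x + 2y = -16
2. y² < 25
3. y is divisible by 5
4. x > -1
No

A contradictory subset is {2x + 2y = -16, y² < 25, x > -1}. No integer assignment can satisfy these jointly:

  - 2x + 2y = -16: is a linear equation tying the variables together
  - y² < 25: restricts y to |y| ≤ 4
  - x > -1: bounds one variable relative to a constant

Range argument: with x ∈ [0, ∞], y ∈ [-4, 4], the left side of the equation is at least -8, but the right side is -16 < -8. No integer solution exists.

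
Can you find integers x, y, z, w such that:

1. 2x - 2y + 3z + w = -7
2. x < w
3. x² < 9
Yes

Take x = -1, y = 1, z = -1, w = 0. Substituting into each constraint:
  (1) 2(-1) - 2(1) + 3(-1) + 0 = -7 ✓
  (2) -1 < 0 ✓
  (3) x² = (-1)² = 1, and 1 < 9 ✓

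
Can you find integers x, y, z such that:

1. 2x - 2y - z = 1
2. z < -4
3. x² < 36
Yes

Take x = 0, y = 2, z = -5. Substituting into each constraint:
  (1) 2(0) - 2(2) + 5 = 1 ✓
  (2) -5 < -4 ✓
  (3) x² = (0)² = 0, and 0 < 36 ✓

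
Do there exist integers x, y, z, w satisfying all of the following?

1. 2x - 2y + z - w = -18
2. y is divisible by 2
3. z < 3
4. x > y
Yes

Take x = 1, y = 0, z = -20, w = 0. Substituting into each constraint:
  (1) 2(1) - 2(0) + (-20) + 0 = -18 ✓
  (2) 0 = 2 × 0, remainder 0 ✓
  (3) -20 < 3 ✓
  (4) 1 > 0 ✓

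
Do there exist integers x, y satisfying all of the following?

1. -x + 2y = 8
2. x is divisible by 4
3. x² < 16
Yes

Take x = 0, y = 4. Substituting into each constraint:
  (1) 0 + 2(4) = 8 ✓
  (2) 0 = 4 × 0, remainder 0 ✓
  (3) x² = (0)² = 0, and 0 < 16 ✓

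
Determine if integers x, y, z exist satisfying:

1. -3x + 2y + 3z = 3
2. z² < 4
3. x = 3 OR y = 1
Yes

Take x = 3, y = 6, z = 0. Substituting into each constraint:
  (1) -3(3) + 2(6) + 3(0) = 3 ✓
  (2) z² = (0)² = 0, and 0 < 4 ✓
  (3) x = 3, target 3 ✓ (first branch holds)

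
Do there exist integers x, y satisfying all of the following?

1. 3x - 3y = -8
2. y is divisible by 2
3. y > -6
No

Even the single constraint (3x - 3y = -8) is infeasible over the integers.

  - 3x - 3y = -8: every term on the left is divisible by 3, so the LHS ≡ 0 (mod 3), but the RHS -8 is not — no integer solution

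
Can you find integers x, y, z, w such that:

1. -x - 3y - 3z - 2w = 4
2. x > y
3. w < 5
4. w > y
Yes

Take x = 3, y = 0, z = -3, w = 1. Substituting into each constraint:
  (1) (-3) - 3(0) - 3(-3) - 2(1) = 4 ✓
  (2) 3 > 0 ✓
  (3) 1 < 5 ✓
  (4) 1 > 0 ✓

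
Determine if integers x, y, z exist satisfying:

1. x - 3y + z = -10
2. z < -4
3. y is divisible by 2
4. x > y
Yes

Take x = 1, y = 0, z = -11. Substituting into each constraint:
  (1) 1 - 3(0) + (-11) = -10 ✓
  (2) -11 < -4 ✓
  (3) 0 = 2 × 0, remainder 0 ✓
  (4) 1 > 0 ✓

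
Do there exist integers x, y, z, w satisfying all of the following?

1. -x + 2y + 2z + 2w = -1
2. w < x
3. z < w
Yes

Take x = 1, y = 1, z = -1, w = 0. Substituting into each constraint:
  (1) (-1) + 2(1) + 2(-1) + 2(0) = -1 ✓
  (2) 0 < 1 ✓
  (3) -1 < 0 ✓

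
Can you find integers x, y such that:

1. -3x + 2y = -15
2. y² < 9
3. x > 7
No

The full constraint system is jointly infeasible over the integers. Each constraint and what it forces:

  - -3x + 2y = -15: is a linear equation tying the variables together
  - y² < 9: restricts y to |y| ≤ 2
  - x > 7: bounds one variable relative to a constant

Range argument: with x ∈ [8, ∞], y ∈ [-2, 2], the left side of the equation is at most -20, but the right side is -15 > -20. No integer solution exists.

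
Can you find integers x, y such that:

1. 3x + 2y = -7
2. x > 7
Yes

Take x = 9, y = -17. Substituting into each constraint:
  (1) 3(9) + 2(-17) = -7 ✓
  (2) 9 > 7 ✓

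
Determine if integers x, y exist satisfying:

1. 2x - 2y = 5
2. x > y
No

Even the single constraint (2x - 2y = 5) is infeasible over the integers.

  - 2x - 2y = 5: every term on the left is divisible by 2, so the LHS ≡ 0 (mod 2), but the RHS 5 is not — no integer solution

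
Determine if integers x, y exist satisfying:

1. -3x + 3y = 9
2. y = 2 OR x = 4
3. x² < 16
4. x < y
Yes

Take x = -1, y = 2. Substituting into each constraint:
  (1) -3(-1) + 3(2) = 9 ✓
  (2) y = 2, target 2 ✓ (first branch holds)
  (3) x² = (-1)² = 1, and 1 < 16 ✓
  (4) -1 < 2 ✓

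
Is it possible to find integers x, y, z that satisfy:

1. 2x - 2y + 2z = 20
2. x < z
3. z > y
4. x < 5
Yes

Take x = 0, y = -9, z = 1. Substituting into each constraint:
  (1) 2(0) - 2(-9) + 2(1) = 20 ✓
  (2) 0 < 1 ✓
  (3) 1 > -9 ✓
  (4) 0 < 5 ✓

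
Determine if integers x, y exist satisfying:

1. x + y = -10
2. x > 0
Yes

Take x = 1, y = -11. Substituting into each constraint:
  (1) 1 + (-11) = -10 ✓
  (2) 1 > 0 ✓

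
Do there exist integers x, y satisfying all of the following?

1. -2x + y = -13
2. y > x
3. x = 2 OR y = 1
No

The full constraint system is jointly infeasible over the integers. Each constraint and what it forces:

  - -2x + y = -13: is a linear equation tying the variables together
  - y > x: bounds one variable relative to another variable
  - x = 2 OR y = 1: forces a choice: either x = 2 or y = 1

Split on the disjunction (x = 2 OR y = 1):
  • If x = 2: the equation forces y = -9, giving (x, y) = (2, -9), which violates y > x.
  • If y = 1: the equation forces x = 7, giving (y, x) = (1, 7), which violates y > x.
Both branches are infeasible, so the system has no integer solution.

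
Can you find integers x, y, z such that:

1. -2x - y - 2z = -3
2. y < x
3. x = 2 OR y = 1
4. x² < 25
Yes

Take x = 2, y = 1, z = -1. Substituting into each constraint:
  (1) -2(2) + (-1) - 2(-1) = -3 ✓
  (2) 1 < 2 ✓
  (3) x = 2, target 2 ✓ (first branch holds)
  (4) x² = (2)² = 4, and 4 < 25 ✓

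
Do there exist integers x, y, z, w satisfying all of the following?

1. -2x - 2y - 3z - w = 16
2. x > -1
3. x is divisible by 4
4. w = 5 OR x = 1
Yes

Take x = 4, y = -16, z = 1, w = 5. Substituting into each constraint:
  (1) -2(4) - 2(-16) - 3(1) + (-5) = 16 ✓
  (2) 4 > -1 ✓
  (3) 4 = 4 × 1, remainder 0 ✓
  (4) w = 5, target 5 ✓ (first branch holds)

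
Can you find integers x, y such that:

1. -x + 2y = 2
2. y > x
Yes

Take x = 0, y = 1. Substituting into each constraint:
  (1) 0 + 2(1) = 2 ✓
  (2) 1 > 0 ✓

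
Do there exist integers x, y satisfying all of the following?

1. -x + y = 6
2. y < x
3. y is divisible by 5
No

A contradictory subset is {-x + y = 6, y < x}. No integer assignment can satisfy these jointly:

  - -x + y = 6: is a linear equation tying the variables together
  - y < x: bounds one variable relative to another variable

From the equation, x − y = -6, i.e. x − y = -6; but x > y requires x − y ≥ 1. Contradiction.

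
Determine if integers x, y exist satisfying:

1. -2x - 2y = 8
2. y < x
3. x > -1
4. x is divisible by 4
Yes

Take x = 0, y = -4. Substituting into each constraint:
  (1) -2(0) - 2(-4) = 8 ✓
  (2) -4 < 0 ✓
  (3) 0 > -1 ✓
  (4) 0 = 4 × 0, remainder 0 ✓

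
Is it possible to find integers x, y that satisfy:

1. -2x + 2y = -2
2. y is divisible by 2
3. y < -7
Yes

Take x = -7, y = -8. Substituting into each constraint:
  (1) -2(-7) + 2(-8) = -2 ✓
  (2) -8 = 2 × -4, remainder 0 ✓
  (3) -8 < -7 ✓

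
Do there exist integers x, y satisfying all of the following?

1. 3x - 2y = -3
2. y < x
Yes

Take x = -5, y = -6. Substituting into each constraint:
  (1) 3(-5) - 2(-6) = -3 ✓
  (2) -6 < -5 ✓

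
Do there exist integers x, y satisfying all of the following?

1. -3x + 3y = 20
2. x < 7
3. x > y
No

Even the single constraint (-3x + 3y = 20) is infeasible over the integers.

  - -3x + 3y = 20: every term on the left is divisible by 3, so the LHS ≡ 0 (mod 3), but the RHS 20 is not — no integer solution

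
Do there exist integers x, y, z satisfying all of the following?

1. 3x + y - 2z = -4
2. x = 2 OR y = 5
Yes

Take x = 2, y = 0, z = 5. Substituting into each constraint:
  (1) 3(2) + 0 - 2(5) = -4 ✓
  (2) x = 2, target 2 ✓ (first branch holds)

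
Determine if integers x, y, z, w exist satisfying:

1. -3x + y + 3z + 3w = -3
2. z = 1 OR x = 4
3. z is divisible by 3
Yes

Take x = 4, y = 0, z = 3, w = 0. Substituting into each constraint:
  (1) -3(4) + 0 + 3(3) + 3(0) = -3 ✓
  (2) x = 4, target 4 ✓ (second branch holds)
  (3) 3 = 3 × 1, remainder 0 ✓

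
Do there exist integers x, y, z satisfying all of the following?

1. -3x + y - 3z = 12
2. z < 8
Yes

Take x = 0, y = 12, z = 0. Substituting into each constraint:
  (1) -3(0) + 12 - 3(0) = 12 ✓
  (2) 0 < 8 ✓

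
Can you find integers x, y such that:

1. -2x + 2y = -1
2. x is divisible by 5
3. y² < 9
No

Even the single constraint (-2x + 2y = -1) is infeasible over the integers.

  - -2x + 2y = -1: every term on the left is divisible by 2, so the LHS ≡ 0 (mod 2), but the RHS -1 is not — no integer solution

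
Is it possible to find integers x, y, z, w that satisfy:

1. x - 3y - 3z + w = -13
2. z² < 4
Yes

Take x = 0, y = 0, z = 0, w = -13. Substituting into each constraint:
  (1) 0 - 3(0) - 3(0) + (-13) = -13 ✓
  (2) z² = (0)² = 0, and 0 < 4 ✓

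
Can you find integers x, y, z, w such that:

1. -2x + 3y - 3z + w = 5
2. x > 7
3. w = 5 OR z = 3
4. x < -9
No

A contradictory subset is {x > 7, x < -9}. No integer assignment can satisfy these jointly:

  - x > 7: bounds one variable relative to a constant
  - x < -9: bounds one variable relative to a constant

Direct contradiction: the bounds on x require x ≥ 8 and x ≤ -10 simultaneously, which is empty.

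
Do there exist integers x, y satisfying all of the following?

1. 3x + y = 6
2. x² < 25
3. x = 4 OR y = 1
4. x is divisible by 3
No

A contradictory subset is {3x + y = 6, x = 4 OR y = 1, x is divisible by 3}. No integer assignment can satisfy these jointly:

  - 3x + y = 6: is a linear equation tying the variables together
  - x = 4 OR y = 1: forces a choice: either x = 4 or y = 1
  - x is divisible by 3: restricts x to multiples of 3

Split on the disjunction (x = 4 OR y = 1):
  • If x = 4: this contradicts the divisibility constraint — 4 is not a multiple of 3.
  • If y = 1: with y = 1, writing x = 3x', every remaining term of the linear equation is divisible by 9, so the left side is ≡ 0 (mod 9); but the right side 5 ≡ 5 (mod 9). No integers can satisfy it.
Both branches are infeasible, so the system has no integer solution.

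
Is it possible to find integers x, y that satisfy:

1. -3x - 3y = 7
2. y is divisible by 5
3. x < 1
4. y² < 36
No

Even the single constraint (-3x - 3y = 7) is infeasible over the integers.

  - -3x - 3y = 7: every term on the left is divisible by 3, so the LHS ≡ 0 (mod 3), but the RHS 7 is not — no integer solution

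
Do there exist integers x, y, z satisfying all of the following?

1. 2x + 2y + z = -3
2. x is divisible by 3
Yes

Take x = 0, y = 0, z = -3. Substituting into each constraint:
  (1) 2(0) + 2(0) + (-3) = -3 ✓
  (2) 0 = 3 × 0, remainder 0 ✓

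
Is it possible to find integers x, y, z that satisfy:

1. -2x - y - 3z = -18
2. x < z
Yes

Take x = 0, y = 15, z = 1. Substituting into each constraint:
  (1) -2(0) + (-15) - 3(1) = -18 ✓
  (2) 0 < 1 ✓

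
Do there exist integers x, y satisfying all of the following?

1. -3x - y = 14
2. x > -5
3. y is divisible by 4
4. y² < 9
No

The full constraint system is jointly infeasible over the integers. Each constraint and what it forces:

  - -3x - y = 14: is a linear equation tying the variables together
  - x > -5: bounds one variable relative to a constant
  - y is divisible by 4: restricts y to multiples of 4
  - y² < 9: restricts y to |y| ≤ 2

The bounds confine y to {0} with 4 | y. For each value, substitute into the equation:
  • y = 0: the equation gives -3x = 14, so x would not be an integer.
Every case fails, so no integer solution exists.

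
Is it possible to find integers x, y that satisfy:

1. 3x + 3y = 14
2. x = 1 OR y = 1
No

Even the single constraint (3x + 3y = 14) is infeasible over the integers.

  - 3x + 3y = 14: every term on the left is divisible by 3, so the LHS ≡ 0 (mod 3), but the RHS 14 is not — no integer solution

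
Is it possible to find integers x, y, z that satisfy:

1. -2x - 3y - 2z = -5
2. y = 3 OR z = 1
Yes

Take x = 0, y = 1, z = 1. Substituting into each constraint:
  (1) -2(0) - 3(1) - 2(1) = -5 ✓
  (2) z = 1, target 1 ✓ (second branch holds)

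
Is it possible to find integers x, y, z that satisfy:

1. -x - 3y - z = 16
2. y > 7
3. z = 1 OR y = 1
Yes

Take x = -41, y = 8, z = 1. Substituting into each constraint:
  (1) 41 - 3(8) + (-1) = 16 ✓
  (2) 8 > 7 ✓
  (3) z = 1, target 1 ✓ (first branch holds)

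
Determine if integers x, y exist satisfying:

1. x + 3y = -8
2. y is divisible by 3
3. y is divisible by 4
Yes

Take x = -8, y = 0. Substituting into each constraint:
  (1) (-8) + 3(0) = -8 ✓
  (2) 0 = 3 × 0, remainder 0 ✓
  (3) 0 = 4 × 0, remainder 0 ✓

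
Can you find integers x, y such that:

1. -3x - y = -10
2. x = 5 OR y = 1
Yes

Take x = 3, y = 1. Substituting into each constraint:
  (1) -3(3) + (-1) = -10 ✓
  (2) y = 1, target 1 ✓ (second branch holds)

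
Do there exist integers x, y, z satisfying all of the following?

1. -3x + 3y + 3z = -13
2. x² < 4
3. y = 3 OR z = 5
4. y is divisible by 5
No

Even the single constraint (-3x + 3y + 3z = -13) is infeasible over the integers.

  - -3x + 3y + 3z = -13: every term on the left is divisible by 3, so the LHS ≡ 0 (mod 3), but the RHS -13 is not — no integer solution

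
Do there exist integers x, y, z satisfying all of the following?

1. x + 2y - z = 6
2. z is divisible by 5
Yes

Take x = 0, y = 3, z = 0. Substituting into each constraint:
  (1) 0 + 2(3) + 0 = 6 ✓
  (2) 0 = 5 × 0, remainder 0 ✓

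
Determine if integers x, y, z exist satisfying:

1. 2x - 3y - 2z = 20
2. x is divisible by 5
Yes

Take x = 0, y = 0, z = -10. Substituting into each constraint:
  (1) 2(0) - 3(0) - 2(-10) = 20 ✓
  (2) 0 = 5 × 0, remainder 0 ✓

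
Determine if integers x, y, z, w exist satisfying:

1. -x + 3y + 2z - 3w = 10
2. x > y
Yes

Take x = 0, y = -1, z = 8, w = 1. Substituting into each constraint:
  (1) 0 + 3(-1) + 2(8) - 3(1) = 10 ✓
  (2) 0 > -1 ✓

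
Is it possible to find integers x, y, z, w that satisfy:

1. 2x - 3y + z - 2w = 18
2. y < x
Yes

Take x = 1, y = 0, z = 16, w = 0. Substituting into each constraint:
  (1) 2(1) - 3(0) + 16 - 2(0) = 18 ✓
  (2) 0 < 1 ✓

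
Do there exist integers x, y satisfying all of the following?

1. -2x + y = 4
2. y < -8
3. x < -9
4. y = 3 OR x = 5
No

A contradictory subset is {y < -8, x < -9, y = 3 OR x = 5}. No integer assignment can satisfy these jointly:

  - y < -8: bounds one variable relative to a constant
  - x < -9: bounds one variable relative to a constant
  - y = 3 OR x = 5: forces a choice: either y = 3 or x = 5

Split on the disjunction (y = 3 OR x = 5):
  • If y = 3: this contradicts the bound y ≤ -9.
  • If x = 5: this contradicts the bound x ≤ -10.
Both branches are infeasible, so the system has no integer solution.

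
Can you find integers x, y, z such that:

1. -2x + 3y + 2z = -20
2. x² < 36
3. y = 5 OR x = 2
Yes

Take x = 2, y = -6, z = 1. Substituting into each constraint:
  (1) -2(2) + 3(-6) + 2(1) = -20 ✓
  (2) x² = (2)² = 4, and 4 < 36 ✓
  (3) x = 2, target 2 ✓ (second branch holds)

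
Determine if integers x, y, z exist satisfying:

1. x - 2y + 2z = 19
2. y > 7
Yes

Take x = 1, y = 8, z = 17. Substituting into each constraint:
  (1) 1 - 2(8) + 2(17) = 19 ✓
  (2) 8 > 7 ✓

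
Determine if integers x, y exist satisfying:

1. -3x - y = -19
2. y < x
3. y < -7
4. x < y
No

A contradictory subset is {y < x, x < y}. No integer assignment can satisfy these jointly:

  - y < x: bounds one variable relative to another variable
  - x < y: bounds one variable relative to another variable

Direct contradiction: x > y and y > x cannot both hold.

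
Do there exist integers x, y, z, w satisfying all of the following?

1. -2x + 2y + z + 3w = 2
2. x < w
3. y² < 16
Yes

Take x = 0, y = 0, z = -1, w = 1. Substituting into each constraint:
  (1) -2(0) + 2(0) + (-1) + 3(1) = 2 ✓
  (2) 0 < 1 ✓
  (3) y² = (0)² = 0, and 0 < 16 ✓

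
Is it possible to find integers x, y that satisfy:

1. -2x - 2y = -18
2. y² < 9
Yes

Take x = 9, y = 0. Substituting into each constraint:
  (1) -2(9) - 2(0) = -18 ✓
  (2) y² = (0)² = 0, and 0 < 9 ✓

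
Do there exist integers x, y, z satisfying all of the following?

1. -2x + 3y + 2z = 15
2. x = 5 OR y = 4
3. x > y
Yes

Take x = 5, y = 3, z = 8. Substituting into each constraint:
  (1) -2(5) + 3(3) + 2(8) = 15 ✓
  (2) x = 5, target 5 ✓ (first branch holds)
  (3) 5 > 3 ✓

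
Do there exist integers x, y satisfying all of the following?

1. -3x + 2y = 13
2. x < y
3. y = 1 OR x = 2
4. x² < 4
No

A contradictory subset is {-3x + 2y = 13, y = 1 OR x = 2, x² < 4}. No integer assignment can satisfy these jointly:

  - -3x + 2y = 13: is a linear equation tying the variables together
  - y = 1 OR x = 2: forces a choice: either y = 1 or x = 2
  - x² < 4: restricts x to |x| ≤ 1

Split on the disjunction (y = 1 OR x = 2):
  • If y = 1: with y = 1, every remaining term of the linear equation is divisible by 3, so the left side is ≡ 0 (mod 3); but the right side 11 ≡ 2 (mod 3). No integers can satisfy it.
  • If x = 2: this contradicts x² < 4, which requires |x| ≤ 1.
Both branches are infeasible, so the system has no integer solution.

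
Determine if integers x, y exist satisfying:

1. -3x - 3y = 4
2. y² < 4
No

Even the single constraint (-3x - 3y = 4) is infeasible over the integers.

  - -3x - 3y = 4: every term on the left is divisible by 3, so the LHS ≡ 0 (mod 3), but the RHS 4 is not — no integer solution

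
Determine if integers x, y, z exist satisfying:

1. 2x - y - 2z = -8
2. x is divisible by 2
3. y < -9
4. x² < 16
Yes

Take x = 0, y = -10, z = 9. Substituting into each constraint:
  (1) 2(0) + 10 - 2(9) = -8 ✓
  (2) 0 = 2 × 0, remainder 0 ✓
  (3) -10 < -9 ✓
  (4) x² = (0)² = 0, and 0 < 16 ✓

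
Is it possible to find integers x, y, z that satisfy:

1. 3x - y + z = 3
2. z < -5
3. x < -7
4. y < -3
Yes

Take x = -8, y = -33, z = -6. Substituting into each constraint:
  (1) 3(-8) + 33 + (-6) = 3 ✓
  (2) -6 < -5 ✓
  (3) -8 < -7 ✓
  (4) -33 < -3 ✓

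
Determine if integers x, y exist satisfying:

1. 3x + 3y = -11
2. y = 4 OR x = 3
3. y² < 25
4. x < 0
No

Even the single constraint (3x + 3y = -11) is infeasible over the integers.

  - 3x + 3y = -11: every term on the left is divisible by 3, so the LHS ≡ 0 (mod 3), but the RHS -11 is not — no integer solution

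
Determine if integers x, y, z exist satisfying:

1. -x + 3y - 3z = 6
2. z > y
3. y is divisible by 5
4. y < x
Yes

Take x = -9, y = -10, z = -9. Substituting into each constraint:
  (1) 9 + 3(-10) - 3(-9) = 6 ✓
  (2) -9 > -10 ✓
  (3) -10 = 5 × -2, remainder 0 ✓
  (4) -10 < -9 ✓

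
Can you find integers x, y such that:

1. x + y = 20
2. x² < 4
Yes

Take x = 0, y = 20. Substituting into each constraint:
  (1) 0 + 20 = 20 ✓
  (2) x² = (0)² = 0, and 0 < 4 ✓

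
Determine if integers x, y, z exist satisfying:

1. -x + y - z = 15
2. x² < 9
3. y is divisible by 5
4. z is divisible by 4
Yes

Take x = 1, y = 0, z = -16. Substituting into each constraint:
  (1) (-1) + 0 + 16 = 15 ✓
  (2) x² = (1)² = 1, and 1 < 9 ✓
  (3) 0 = 5 × 0, remainder 0 ✓
  (4) -16 = 4 × -4, remainder 0 ✓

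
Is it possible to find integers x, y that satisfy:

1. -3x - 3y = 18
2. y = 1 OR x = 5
Yes

Take x = -7, y = 1. Substituting into each constraint:
  (1) -3(-7) - 3(1) = 18 ✓
  (2) y = 1, target 1 ✓ (first branch holds)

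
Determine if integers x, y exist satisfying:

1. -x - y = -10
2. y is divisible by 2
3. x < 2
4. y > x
Yes

Take x = 0, y = 10. Substituting into each constraint:
  (1) 0 + (-10) = -10 ✓
  (2) 10 = 2 × 5, remainder 0 ✓
  (3) 0 < 2 ✓
  (4) 10 > 0 ✓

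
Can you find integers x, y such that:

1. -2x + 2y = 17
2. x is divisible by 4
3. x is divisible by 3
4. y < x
No

Even the single constraint (-2x + 2y = 17) is infeasible over the integers.

  - -2x + 2y = 17: every term on the left is divisible by 2, so the LHS ≡ 0 (mod 2), but the RHS 17 is not — no integer solution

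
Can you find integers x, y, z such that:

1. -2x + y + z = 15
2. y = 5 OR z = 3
Yes

Take x = -5, y = 5, z = 0. Substituting into each constraint:
  (1) -2(-5) + 5 + 0 = 15 ✓
  (2) y = 5, target 5 ✓ (first branch holds)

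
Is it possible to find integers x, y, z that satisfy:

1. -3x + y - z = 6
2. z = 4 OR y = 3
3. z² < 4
Yes

Take x = -1, y = 3, z = 0. Substituting into each constraint:
  (1) -3(-1) + 3 + 0 = 6 ✓
  (2) y = 3, target 3 ✓ (second branch holds)
  (3) z² = (0)² = 0, and 0 < 4 ✓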